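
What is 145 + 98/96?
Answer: 7009/48 ≈ 146.02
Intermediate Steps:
145 + 98/96 = 145 + (1/96)*98 = 145 + 49/48 = 7009/48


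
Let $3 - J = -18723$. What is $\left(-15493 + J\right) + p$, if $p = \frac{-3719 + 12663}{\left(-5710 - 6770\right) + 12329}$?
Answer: $\frac{479239}{151} \approx 3173.8$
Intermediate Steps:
$p = - \frac{8944}{151}$ ($p = \frac{8944}{\left(-5710 - 6770\right) + 12329} = \frac{8944}{-12480 + 12329} = \frac{8944}{-151} = 8944 \left(- \frac{1}{151}\right) = - \frac{8944}{151} \approx -59.232$)
$J = 18726$ ($J = 3 - -18723 = 3 + 18723 = 18726$)
$\left(-15493 + J\right) + p = \left(-15493 + 18726\right) - \frac{8944}{151} = 3233 - \frac{8944}{151} = \frac{479239}{151}$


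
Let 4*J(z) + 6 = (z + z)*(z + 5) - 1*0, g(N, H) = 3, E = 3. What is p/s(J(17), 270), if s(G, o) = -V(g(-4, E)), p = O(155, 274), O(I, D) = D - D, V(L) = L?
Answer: 0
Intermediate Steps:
O(I, D) = 0
p = 0
J(z) = -3/2 + z*(5 + z)/2 (J(z) = -3/2 + ((z + z)*(z + 5) - 1*0)/4 = -3/2 + ((2*z)*(5 + z) + 0)/4 = -3/2 + (2*z*(5 + z) + 0)/4 = -3/2 + (2*z*(5 + z))/4 = -3/2 + z*(5 + z)/2)
s(G, o) = -3 (s(G, o) = -1*3 = -3)
p/s(J(17), 270) = 0/(-3) = 0*(-⅓) = 0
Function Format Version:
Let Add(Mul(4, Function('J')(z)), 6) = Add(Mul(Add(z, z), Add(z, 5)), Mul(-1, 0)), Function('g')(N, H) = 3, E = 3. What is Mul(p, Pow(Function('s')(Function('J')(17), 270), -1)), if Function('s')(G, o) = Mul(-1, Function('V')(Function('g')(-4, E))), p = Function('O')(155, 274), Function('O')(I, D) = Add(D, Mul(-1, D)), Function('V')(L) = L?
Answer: 0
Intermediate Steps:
Function('O')(I, D) = 0
p = 0
Function('J')(z) = Add(Rational(-3, 2), Mul(Rational(1, 2), z, Add(5, z))) (Function('J')(z) = Add(Rational(-3, 2), Mul(Rational(1, 4), Add(Mul(Add(z, z), Add(z, 5)), Mul(-1, 0)))) = Add(Rational(-3, 2), Mul(Rational(1, 4), Add(Mul(Mul(2, z), Add(5, z)), 0))) = Add(Rational(-3, 2), Mul(Rational(1, 4), Add(Mul(2, z, Add(5, z)), 0))) = Add(Rational(-3, 2), Mul(Rational(1, 4), Mul(2, z, Add(5, z)))) = Add(Rational(-3, 2), Mul(Rational(1, 2), z, Add(5, z))))
Function('s')(G, o) = -3 (Function('s')(G, o) = Mul(-1, 3) = -3)
Mul(p, Pow(Function('s')(Function('J')(17), 270), -1)) = Mul(0, Pow(-3, -1)) = Mul(0, Rational(-1, 3)) = 0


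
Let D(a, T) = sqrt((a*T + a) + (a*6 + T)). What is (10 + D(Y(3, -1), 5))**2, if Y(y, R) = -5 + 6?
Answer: (10 + sqrt(17))**2 ≈ 199.46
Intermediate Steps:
Y(y, R) = 1
D(a, T) = sqrt(T + 7*a + T*a) (D(a, T) = sqrt((T*a + a) + (6*a + T)) = sqrt((a + T*a) + (T + 6*a)) = sqrt(T + 7*a + T*a))
(10 + D(Y(3, -1), 5))**2 = (10 + sqrt(5 + 7*1 + 5*1))**2 = (10 + sqrt(5 + 7 + 5))**2 = (10 + sqrt(17))**2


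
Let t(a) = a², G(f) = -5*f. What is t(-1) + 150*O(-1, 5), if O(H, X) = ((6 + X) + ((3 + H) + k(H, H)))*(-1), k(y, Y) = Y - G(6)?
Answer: -6299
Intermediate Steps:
k(y, Y) = 30 + Y (k(y, Y) = Y - (-5)*6 = Y - 1*(-30) = Y + 30 = 30 + Y)
O(H, X) = -39 - X - 2*H (O(H, X) = ((6 + X) + ((3 + H) + (30 + H)))*(-1) = ((6 + X) + (33 + 2*H))*(-1) = (39 + X + 2*H)*(-1) = -39 - X - 2*H)
t(-1) + 150*O(-1, 5) = (-1)² + 150*(-39 - 1*5 - 2*(-1)) = 1 + 150*(-39 - 5 + 2) = 1 + 150*(-42) = 1 - 6300 = -6299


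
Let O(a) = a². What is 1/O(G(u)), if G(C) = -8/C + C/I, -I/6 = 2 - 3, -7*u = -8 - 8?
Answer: 1764/17161 ≈ 0.10279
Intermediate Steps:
u = 16/7 (u = -(-8 - 8)/7 = -⅐*(-16) = 16/7 ≈ 2.2857)
I = 6 (I = -6*(2 - 3) = -6*(-1) = 6)
G(C) = -8/C + C/6
1/O(G(u)) = 1/((-8/16/7 + (⅙)*(16/7))²) = 1/((-8*7/16 + 8/21)²) = 1/((-7/2 + 8/21)²) = 1/((-131/42)²) = 1/(17161/1764) = 1764/17161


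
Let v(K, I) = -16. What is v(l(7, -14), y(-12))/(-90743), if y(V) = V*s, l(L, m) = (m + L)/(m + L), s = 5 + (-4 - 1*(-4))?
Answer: 16/90743 ≈ 0.00017632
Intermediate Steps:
s = 5 (s = 5 + (-4 + 4) = 5 + 0 = 5)
l(L, m) = 1 (l(L, m) = (L + m)/(L + m) = 1)
y(V) = 5*V (y(V) = V*5 = 5*V)
v(l(7, -14), y(-12))/(-90743) = -16/(-90743) = -16*(-1/90743) = 16/90743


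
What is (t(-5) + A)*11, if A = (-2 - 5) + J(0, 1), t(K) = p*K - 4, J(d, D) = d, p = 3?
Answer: -286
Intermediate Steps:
t(K) = -4 + 3*K (t(K) = 3*K - 4 = -4 + 3*K)
A = -7 (A = (-2 - 5) + 0 = -7 + 0 = -7)
(t(-5) + A)*11 = ((-4 + 3*(-5)) - 7)*11 = ((-4 - 15) - 7)*11 = (-19 - 7)*11 = -26*11 = -286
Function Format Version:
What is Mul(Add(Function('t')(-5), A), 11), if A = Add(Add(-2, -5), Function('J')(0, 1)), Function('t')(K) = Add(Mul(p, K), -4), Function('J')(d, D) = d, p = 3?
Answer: -286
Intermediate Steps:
Function('t')(K) = Add(-4, Mul(3, K)) (Function('t')(K) = Add(Mul(3, K), -4) = Add(-4, Mul(3, K)))
A = -7 (A = Add(Add(-2, -5), 0) = Add(-7, 0) = -7)
Mul(Add(Function('t')(-5), A), 11) = Mul(Add(Add(-4, Mul(3, -5)), -7), 11) = Mul(Add(Add(-4, -15), -7), 11) = Mul(Add(-19, -7), 11) = Mul(-26, 11) = -286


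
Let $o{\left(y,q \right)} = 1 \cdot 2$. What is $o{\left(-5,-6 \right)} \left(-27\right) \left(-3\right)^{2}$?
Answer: $-486$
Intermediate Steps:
$o{\left(y,q \right)} = 2$
$o{\left(-5,-6 \right)} \left(-27\right) \left(-3\right)^{2} = 2 \left(-27\right) \left(-3\right)^{2} = \left(-54\right) 9 = -486$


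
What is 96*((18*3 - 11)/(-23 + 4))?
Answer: -4128/19 ≈ -217.26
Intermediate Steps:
96*((18*3 - 11)/(-23 + 4)) = 96*((54 - 11)/(-19)) = 96*(43*(-1/19)) = 96*(-43/19) = -4128/19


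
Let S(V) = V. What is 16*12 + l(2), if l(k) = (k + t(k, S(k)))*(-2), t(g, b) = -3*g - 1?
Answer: 202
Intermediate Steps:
t(g, b) = -1 - 3*g
l(k) = 2 + 4*k (l(k) = (k + (-1 - 3*k))*(-2) = (-1 - 2*k)*(-2) = 2 + 4*k)
16*12 + l(2) = 16*12 + (2 + 4*2) = 192 + (2 + 8) = 192 + 10 = 202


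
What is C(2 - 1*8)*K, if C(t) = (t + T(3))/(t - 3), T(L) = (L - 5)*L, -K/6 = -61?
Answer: 488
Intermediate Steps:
K = 366 (K = -6*(-61) = 366)
T(L) = L*(-5 + L) (T(L) = (-5 + L)*L = L*(-5 + L))
C(t) = (-6 + t)/(-3 + t) (C(t) = (t + 3*(-5 + 3))/(t - 3) = (t + 3*(-2))/(-3 + t) = (t - 6)/(-3 + t) = (-6 + t)/(-3 + t))
C(2 - 1*8)*K = ((-6 + (2 - 1*8))/(-3 + (2 - 1*8)))*366 = ((-6 + (2 - 8))/(-3 + (2 - 8)))*366 = ((-6 - 6)/(-3 - 6))*366 = (-12/(-9))*366 = -⅑*(-12)*366 = (4/3)*366 = 488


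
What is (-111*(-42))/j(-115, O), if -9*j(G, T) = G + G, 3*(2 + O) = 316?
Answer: 20979/115 ≈ 182.43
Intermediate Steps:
O = 310/3 (O = -2 + (⅓)*316 = -2 + 316/3 = 310/3 ≈ 103.33)
j(G, T) = -2*G/9 (j(G, T) = -(G + G)/9 = -2*G/9)
(-111*(-42))/j(-115, O) = (-111*(-42))/((-2/9*(-115))) = 4662/(230/9) = 4662*(9/230) = 20979/115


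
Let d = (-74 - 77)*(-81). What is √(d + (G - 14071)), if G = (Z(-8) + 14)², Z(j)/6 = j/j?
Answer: 12*I*√10 ≈ 37.947*I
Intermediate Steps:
Z(j) = 6 (Z(j) = 6*(j/j) = 6*1 = 6)
d = 12231 (d = -151*(-81) = 12231)
G = 400 (G = (6 + 14)² = 20² = 400)
√(d + (G - 14071)) = √(12231 + (400 - 14071)) = √(12231 - 13671) = √(-1440) = 12*I*√10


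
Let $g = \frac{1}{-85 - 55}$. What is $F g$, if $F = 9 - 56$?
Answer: $\frac{47}{140} \approx 0.33571$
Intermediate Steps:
$F = -47$ ($F = 9 - 56 = -47$)
$g = - \frac{1}{140}$ ($g = \frac{1}{-140} = - \frac{1}{140} \approx -0.0071429$)
$F g = \left(-47\right) \left(- \frac{1}{140}\right) = \frac{47}{140}$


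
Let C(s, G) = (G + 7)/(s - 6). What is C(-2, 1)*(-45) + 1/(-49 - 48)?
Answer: 4364/97 ≈ 44.990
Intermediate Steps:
C(s, G) = (7 + G)/(-6 + s)
C(-2, 1)*(-45) + 1/(-49 - 48) = ((7 + 1)/(-6 - 2))*(-45) + 1/(-49 - 48) = (8/(-8))*(-45) + 1/(-97) = -1/8*8*(-45) - 1/97 = -1*(-45) - 1/97 = 45 - 1/97 = 4364/97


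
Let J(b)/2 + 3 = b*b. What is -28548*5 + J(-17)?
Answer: -142168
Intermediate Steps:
J(b) = -6 + 2*b² (J(b) = -6 + 2*(b*b) = -6 + 2*b²)
-28548*5 + J(-17) = -28548*5 + (-6 + 2*(-17)²) = -122*1170 + (-6 + 2*289) = -142740 + (-6 + 578) = -142740 + 572 = -142168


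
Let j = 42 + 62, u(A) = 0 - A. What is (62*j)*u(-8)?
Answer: 51584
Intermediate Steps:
u(A) = -A
j = 104
(62*j)*u(-8) = (62*104)*(-1*(-8)) = 6448*8 = 51584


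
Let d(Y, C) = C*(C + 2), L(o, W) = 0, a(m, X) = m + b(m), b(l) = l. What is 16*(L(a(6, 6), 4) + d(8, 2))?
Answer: 128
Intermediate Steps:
a(m, X) = 2*m (a(m, X) = m + m = 2*m)
d(Y, C) = C*(2 + C)
16*(L(a(6, 6), 4) + d(8, 2)) = 16*(0 + 2*(2 + 2)) = 16*(0 + 2*4) = 16*(0 + 8) = 16*8 = 128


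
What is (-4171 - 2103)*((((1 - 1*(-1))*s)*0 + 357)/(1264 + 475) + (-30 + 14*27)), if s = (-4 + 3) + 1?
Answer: -3799088946/1739 ≈ -2.1846e+6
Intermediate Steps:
s = 0 (s = -1 + 1 = 0)
(-4171 - 2103)*((((1 - 1*(-1))*s)*0 + 357)/(1264 + 475) + (-30 + 14*27)) = (-4171 - 2103)*((((1 - 1*(-1))*0)*0 + 357)/(1264 + 475) + (-30 + 14*27)) = -6274*((((1 + 1)*0)*0 + 357)/1739 + (-30 + 378)) = -6274*(((2*0)*0 + 357)*(1/1739) + 348) = -6274*((0*0 + 357)*(1/1739) + 348) = -6274*((0 + 357)*(1/1739) + 348) = -6274*(357*(1/1739) + 348) = -6274*(357/1739 + 348) = -6274*605529/1739 = -3799088946/1739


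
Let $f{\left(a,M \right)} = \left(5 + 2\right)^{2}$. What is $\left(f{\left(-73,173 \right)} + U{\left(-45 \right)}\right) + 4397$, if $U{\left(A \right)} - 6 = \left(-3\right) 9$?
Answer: $4425$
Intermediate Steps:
$f{\left(a,M \right)} = 49$ ($f{\left(a,M \right)} = 7^{2} = 49$)
$U{\left(A \right)} = -21$ ($U{\left(A \right)} = 6 - 27 = -21$)
$\left(f{\left(-73,173 \right)} + U{\left(-45 \right)}\right) + 4397 = \left(49 - 21\right) + 4397 = 28 + 4397 = 4425$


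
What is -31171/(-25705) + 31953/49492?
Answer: 2364066997/1272191860 ≈ 1.8583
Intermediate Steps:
-31171/(-25705) + 31953/49492 = -31171*(-1/25705) + 31953*(1/49492) = 31171/25705 + 31953/49492 = 2364066997/1272191860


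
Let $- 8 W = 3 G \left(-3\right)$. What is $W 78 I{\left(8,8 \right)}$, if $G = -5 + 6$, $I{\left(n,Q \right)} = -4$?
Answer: $-351$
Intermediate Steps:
$G = 1$
$W = \frac{9}{8}$ ($W = - \frac{3 \cdot 1 \left(-3\right)}{8} = - \frac{3 \left(-3\right)}{8} = \left(- \frac{1}{8}\right) \left(-9\right) = \frac{9}{8} \approx 1.125$)
$W 78 I{\left(8,8 \right)} = \frac{9}{8} \cdot 78 \left(-4\right) = \frac{351}{4} \left(-4\right) = -351$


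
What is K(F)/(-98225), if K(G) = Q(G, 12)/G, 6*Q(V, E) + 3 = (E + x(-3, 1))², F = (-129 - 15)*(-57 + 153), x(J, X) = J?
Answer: 13/1357862400 ≈ 9.5739e-9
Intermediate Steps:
F = -13824 (F = -144*96 = -13824)
Q(V, E) = -½ + (-3 + E)²/6 (Q(V, E) = -½ + (E - 3)²/6 = -½ + (-3 + E)²/6)
K(G) = 13/G (K(G) = (-½ + (-3 + 12)²/6)/G = (-½ + (⅙)*9²)/G = (-½ + (⅙)*81)/G = (-½ + 27/2)/G = 13/G)
K(F)/(-98225) = (13/(-13824))/(-98225) = (13*(-1/13824))*(-1/98225) = -13/13824*(-1/98225) = 13/1357862400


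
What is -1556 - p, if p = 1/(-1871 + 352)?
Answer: -2363563/1519 ≈ -1556.0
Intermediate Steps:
p = -1/1519 (p = 1/(-1519) = -1/1519 ≈ -0.00065833)
-1556 - p = -1556 - 1*(-1/1519) = -1556 + 1/1519 = -2363563/1519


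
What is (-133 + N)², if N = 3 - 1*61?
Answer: 36481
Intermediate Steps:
N = -58 (N = 3 - 61 = -58)
(-133 + N)² = (-133 - 58)² = (-191)² = 36481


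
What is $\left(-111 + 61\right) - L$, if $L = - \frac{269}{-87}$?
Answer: $- \frac{4619}{87} \approx -53.092$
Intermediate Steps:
$L = \frac{269}{87}$ ($L = \left(-269\right) \left(- \frac{1}{87}\right) = \frac{269}{87} \approx 3.092$)
$\left(-111 + 61\right) - L = \left(-111 + 61\right) - \frac{269}{87} = -50 - \frac{269}{87} = - \frac{4619}{87}$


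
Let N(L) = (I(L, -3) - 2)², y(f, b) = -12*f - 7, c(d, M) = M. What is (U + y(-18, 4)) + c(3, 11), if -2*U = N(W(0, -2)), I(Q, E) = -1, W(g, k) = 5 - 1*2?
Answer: 431/2 ≈ 215.50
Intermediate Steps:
W(g, k) = 3 (W(g, k) = 5 - 2 = 3)
y(f, b) = -7 - 12*f
N(L) = 9 (N(L) = (-1 - 2)² = (-3)² = 9)
U = -9/2 (U = -½*9 = -9/2 ≈ -4.5000)
(U + y(-18, 4)) + c(3, 11) = (-9/2 + (-7 - 12*(-18))) + 11 = (-9/2 + (-7 + 216)) + 11 = (-9/2 + 209) + 11 = 409/2 + 11 = 431/2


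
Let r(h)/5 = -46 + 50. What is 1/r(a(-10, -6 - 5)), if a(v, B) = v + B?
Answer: 1/20 ≈ 0.050000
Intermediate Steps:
a(v, B) = B + v
r(h) = 20 (r(h) = 5*(-46 + 50) = 5*4 = 20)
1/r(a(-10, -6 - 5)) = 1/20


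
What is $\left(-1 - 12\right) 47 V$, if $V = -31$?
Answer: $18941$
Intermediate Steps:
$\left(-1 - 12\right) 47 V = \left(-1 - 12\right) 47 \left(-31\right) = \left(-13\right) 47 \left(-31\right) = \left(-611\right) \left(-31\right) = 18941$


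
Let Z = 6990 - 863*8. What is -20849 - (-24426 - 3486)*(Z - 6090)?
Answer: -167604497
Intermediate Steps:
Z = 86 (Z = 6990 - 1*6904 = 6990 - 6904 = 86)
-20849 - (-24426 - 3486)*(Z - 6090) = -20849 - (-24426 - 3486)*(86 - 6090) = -20849 - (-27912)*(-6004) = -20849 - 1*167583648 = -20849 - 167583648 = -167604497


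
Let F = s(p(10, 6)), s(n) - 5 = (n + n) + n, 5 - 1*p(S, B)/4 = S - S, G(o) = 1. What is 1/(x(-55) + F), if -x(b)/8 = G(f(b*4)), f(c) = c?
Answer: 1/57 ≈ 0.017544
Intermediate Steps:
p(S, B) = 20 (p(S, B) = 20 - 4*(S - S) = 20 - 4*0 = 20 + 0 = 20)
s(n) = 5 + 3*n (s(n) = 5 + ((n + n) + n) = 5 + (2*n + n) = 5 + 3*n)
x(b) = -8 (x(b) = -8*1 = -8)
F = 65 (F = 5 + 3*20 = 5 + 60 = 65)
1/(x(-55) + F) = 1/(-8 + 65) = 1/57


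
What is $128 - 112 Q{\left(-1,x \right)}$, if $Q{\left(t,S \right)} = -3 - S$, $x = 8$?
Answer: $1360$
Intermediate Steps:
$128 - 112 Q{\left(-1,x \right)} = 128 - 112 \left(-3 - 8\right) = 128 - -1232 = 128 + 1232 = 1360$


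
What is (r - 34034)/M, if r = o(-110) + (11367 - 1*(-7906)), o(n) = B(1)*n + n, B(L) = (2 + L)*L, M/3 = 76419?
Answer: -563/8491 ≈ -0.066306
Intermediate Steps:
M = 229257 (M = 3*76419 = 229257)
B(L) = L*(2 + L)
o(n) = 4*n (o(n) = (1*(2 + 1))*n + n = (1*3)*n + n = 3*n + n = 4*n)
r = 18833 (r = 4*(-110) + (11367 - 1*(-7906)) = -440 + (11367 + 7906) = -440 + 19273 = 18833)
(r - 34034)/M = (18833 - 34034)/229257 = -15201*1/229257 = -563/8491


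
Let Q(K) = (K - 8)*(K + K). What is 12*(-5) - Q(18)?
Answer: -420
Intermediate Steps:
Q(K) = 2*K*(-8 + K) (Q(K) = (-8 + K)*(2*K) = 2*K*(-8 + K))
12*(-5) - Q(18) = 12*(-5) - 2*18*(-8 + 18) = -60 - 2*18*10 = -60 - 1*360 = -60 - 360 = -420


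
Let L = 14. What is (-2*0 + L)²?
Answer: 196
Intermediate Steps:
(-2*0 + L)² = (-2*0 + 14)² = (0 + 14)² = 14² = 196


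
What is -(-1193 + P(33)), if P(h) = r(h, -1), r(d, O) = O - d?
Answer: 1227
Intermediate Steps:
P(h) = -1 - h
-(-1193 + P(33)) = -(-1193 + (-1 - 1*33)) = -(-1193 + (-1 - 33)) = -(-1193 - 34) = -1*(-1227) = 1227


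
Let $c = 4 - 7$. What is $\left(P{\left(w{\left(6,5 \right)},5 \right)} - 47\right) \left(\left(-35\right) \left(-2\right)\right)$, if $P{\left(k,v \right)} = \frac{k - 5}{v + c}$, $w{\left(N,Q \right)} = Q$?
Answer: $-3290$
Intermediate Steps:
$c = -3$ ($c = 4 - 7 = -3$)
$P{\left(k,v \right)} = \frac{-5 + k}{-3 + v}$ ($P{\left(k,v \right)} = \frac{k - 5}{v - 3} = \frac{-5 + k}{-3 + v}$)
$\left(P{\left(w{\left(6,5 \right)},5 \right)} - 47\right) \left(\left(-35\right) \left(-2\right)\right) = \left(\frac{-5 + 5}{-3 + 5} - 47\right) \left(\left(-35\right) \left(-2\right)\right) = \left(\frac{1}{2} \cdot 0 - 47\right) 70 = \left(0 - 47\right) 70 = \left(-47\right) 70 = -3290$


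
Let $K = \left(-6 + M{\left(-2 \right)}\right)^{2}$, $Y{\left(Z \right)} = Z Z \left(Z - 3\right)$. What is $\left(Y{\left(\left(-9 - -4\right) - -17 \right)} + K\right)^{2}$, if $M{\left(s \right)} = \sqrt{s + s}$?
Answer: $1763008 - 63744 i \approx 1.763 \cdot 10^{6} - 63744.0 i$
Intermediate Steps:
$M{\left(s \right)} = \sqrt{2} \sqrt{s}$ ($M{\left(s \right)} = \sqrt{2 s} = \sqrt{2} \sqrt{s}$)
$Y{\left(Z \right)} = Z^{2} \left(-3 + Z\right)$
$K = \left(-6 + 2 i\right)^{2}$ ($K = \left(-6 + \sqrt{2} \sqrt{-2}\right)^{2} = \left(-6 + \sqrt{2} i \sqrt{2}\right)^{2} = \left(-6 + 2 i\right)^{2} \approx 32.0 - 24.0 i$)
$\left(Y{\left(\left(-9 - -4\right) - -17 \right)} + K\right)^{2} = \left(\left(\left(-9 - -4\right) - -17\right)^{2} \left(-3 - -12\right) + \left(32 - 24 i\right)\right)^{2} = \left(\left(\left(-9 + 4\right) + 17\right)^{2} \left(-3 + \left(\left(-9 + 4\right) + 17\right)\right) + \left(32 - 24 i\right)\right)^{2} = \left(\left(-5 + 17\right)^{2} \left(-3 + \left(-5 + 17\right)\right) + \left(32 - 24 i\right)\right)^{2} = \left(12^{2} \left(-3 + 12\right) + \left(32 - 24 i\right)\right)^{2} = \left(144 \cdot 9 + \left(32 - 24 i\right)\right)^{2} = \left(1296 + \left(32 - 24 i\right)\right)^{2} = \left(1328 - 24 i\right)^{2}$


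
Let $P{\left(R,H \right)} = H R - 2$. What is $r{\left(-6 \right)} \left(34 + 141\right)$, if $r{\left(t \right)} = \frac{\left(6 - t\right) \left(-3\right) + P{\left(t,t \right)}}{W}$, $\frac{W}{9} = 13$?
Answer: $- \frac{350}{117} \approx -2.9915$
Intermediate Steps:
$P{\left(R,H \right)} = -2 + H R$
$W = 117$ ($W = 9 \cdot 13 = 117$)
$r{\left(t \right)} = - \frac{20}{117} + \frac{t}{39} + \frac{t^{2}}{117}$ ($r{\left(t \right)} = \frac{\left(6 - t\right) \left(-3\right) + \left(-2 + t t\right)}{117} = \left(\left(-18 + 3 t\right) + \left(-2 + t^{2}\right)\right) \frac{1}{117} = \left(-20 + t^{2} + 3 t\right) \frac{1}{117} = - \frac{20}{117} + \frac{t}{39} + \frac{t^{2}}{117}$)
$r{\left(-6 \right)} \left(34 + 141\right) = \left(- \frac{20}{117} + \frac{1}{39} \left(-6\right) + \frac{\left(-6\right)^{2}}{117}\right) \left(34 + 141\right) = \left(- \frac{20}{117} - \frac{2}{13} + \frac{1}{117} \cdot 36\right) 175 = \left(- \frac{20}{117} - \frac{2}{13} + \frac{4}{13}\right) 175 = \left(- \frac{2}{117}\right) 175 = - \frac{350}{117}$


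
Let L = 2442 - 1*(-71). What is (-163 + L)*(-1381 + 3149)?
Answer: 4154800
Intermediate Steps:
L = 2513 (L = 2442 + 71 = 2513)
(-163 + L)*(-1381 + 3149) = (-163 + 2513)*(-1381 + 3149) = 2350*1768 = 4154800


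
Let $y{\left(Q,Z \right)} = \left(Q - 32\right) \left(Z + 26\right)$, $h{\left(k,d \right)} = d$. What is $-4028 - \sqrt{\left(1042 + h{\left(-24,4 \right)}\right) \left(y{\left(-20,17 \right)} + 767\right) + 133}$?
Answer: $-4028 - i \sqrt{1536441} \approx -4028.0 - 1239.5 i$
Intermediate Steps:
$y{\left(Q,Z \right)} = \left(-32 + Q\right) \left(26 + Z\right)$
$-4028 - \sqrt{\left(1042 + h{\left(-24,4 \right)}\right) \left(y{\left(-20,17 \right)} + 767\right) + 133} = -4028 - \sqrt{\left(1042 + 4\right) \left(\left(-832 - 544 + 26 \left(-20\right) - 340\right) + 767\right) + 133} = -4028 - \sqrt{1046 \left(\left(-832 - 544 - 520 - 340\right) + 767\right) + 133} = -4028 - \sqrt{1046 \left(-2236 + 767\right) + 133} = -4028 - \sqrt{1046 \left(-1469\right) + 133} = -4028 - \sqrt{-1536574 + 133} = -4028 - \sqrt{-1536441} = -4028 - i \sqrt{1536441}$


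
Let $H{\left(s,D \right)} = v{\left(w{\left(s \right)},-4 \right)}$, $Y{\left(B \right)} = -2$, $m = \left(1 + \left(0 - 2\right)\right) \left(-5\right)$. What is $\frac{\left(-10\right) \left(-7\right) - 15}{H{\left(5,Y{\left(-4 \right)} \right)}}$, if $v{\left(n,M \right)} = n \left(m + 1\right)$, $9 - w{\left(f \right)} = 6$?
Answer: $\frac{55}{18} \approx 3.0556$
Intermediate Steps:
$w{\left(f \right)} = 3$ ($w{\left(f \right)} = 9 - 6 = 3$)
$m = 5$ ($m = \left(1 + \left(0 - 2\right)\right) \left(-5\right) = \left(1 - 2\right) \left(-5\right) = \left(-1\right) \left(-5\right) = 5$)
$v{\left(n,M \right)} = 6 n$ ($v{\left(n,M \right)} = n \left(5 + 1\right) = n 6 = 6 n$)
$H{\left(s,D \right)} = 18$ ($H{\left(s,D \right)} = 6 \cdot 3 = 18$)
$\frac{\left(-10\right) \left(-7\right) - 15}{H{\left(5,Y{\left(-4 \right)} \right)}} = \frac{\left(-10\right) \left(-7\right) - 15}{18} = \left(70 - 15\right) \frac{1}{18} = 55 \cdot \frac{1}{18} = \frac{55}{18}$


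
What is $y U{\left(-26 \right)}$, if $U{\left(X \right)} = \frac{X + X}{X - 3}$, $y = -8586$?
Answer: $- \frac{446472}{29} \approx -15396.0$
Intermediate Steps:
$U{\left(X \right)} = \frac{2 X}{-3 + X}$
$y U{\left(-26 \right)} = - 8586 \cdot 2 \left(-26\right) \frac{1}{-3 - 26} = - 8586 \cdot 2 \left(-26\right) \frac{1}{-29} = - 8586 \cdot 2 \left(-26\right) \left(- \frac{1}{29}\right) = \left(-8586\right) \frac{52}{29} = - \frac{446472}{29}$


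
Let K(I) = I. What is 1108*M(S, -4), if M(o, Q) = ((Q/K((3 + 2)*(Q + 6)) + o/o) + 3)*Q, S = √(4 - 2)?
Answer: -79776/5 ≈ -15955.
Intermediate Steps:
S = √2 ≈ 1.4142
M(o, Q) = Q*(4 + Q/(30 + 5*Q)) (M(o, Q) = ((Q/(((3 + 2)*(Q + 6))) + o/o) + 3)*Q = ((Q/((5*(6 + Q))) + 1) + 3)*Q = ((Q/(30 + 5*Q) + 1) + 3)*Q = ((1 + Q/(30 + 5*Q)) + 3)*Q = (4 + Q/(30 + 5*Q))*Q = Q*(4 + Q/(30 + 5*Q)))
1108*M(S, -4) = 1108*((⅗)*(-4)*(40 + 7*(-4))/(6 - 4)) = 1108*((⅗)*(-4)*(40 - 28)/2) = 1108*((⅗)*(-4)*(½)*12) = 1108*(-72/5) = -79776/5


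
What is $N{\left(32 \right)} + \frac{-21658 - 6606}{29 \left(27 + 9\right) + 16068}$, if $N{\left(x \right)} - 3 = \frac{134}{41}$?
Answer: $\frac{404870}{87699} \approx 4.6166$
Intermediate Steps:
$N{\left(x \right)} = \frac{257}{41}$ ($N{\left(x \right)} = 3 + \frac{134}{41} = \frac{257}{41}$)
$N{\left(32 \right)} + \frac{-21658 - 6606}{29 \left(27 + 9\right) + 16068} = \frac{257}{41} + \frac{-21658 - 6606}{29 \left(27 + 9\right) + 16068} = \frac{257}{41} - \frac{28264}{29 \cdot 36 + 16068} = \frac{257}{41} - \frac{28264}{1044 + 16068} = \frac{257}{41} - \frac{28264}{17112} = \frac{257}{41} - \frac{3533}{2139} = \frac{404870}{87699}$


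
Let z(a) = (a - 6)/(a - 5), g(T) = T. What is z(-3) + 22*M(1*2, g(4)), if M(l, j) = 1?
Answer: 185/8 ≈ 23.125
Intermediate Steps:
z(a) = (-6 + a)/(-5 + a)
z(-3) + 22*M(1*2, g(4)) = (-6 - 3)/(-5 - 3) + 22*1 = -9/(-8) + 22 = -⅛*(-9) + 22 = 9/8 + 22 = 185/8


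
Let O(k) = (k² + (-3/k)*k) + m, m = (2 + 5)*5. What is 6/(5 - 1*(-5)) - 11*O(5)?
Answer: -3132/5 ≈ -626.40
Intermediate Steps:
m = 35 (m = 7*5 = 35)
O(k) = 32 + k² (O(k) = (k² + (-3/k)*k) + 35 = (k² - 3) + 35 = (-3 + k²) + 35 = 32 + k²)
6/(5 - 1*(-5)) - 11*O(5) = 6/(5 - 1*(-5)) - 11*(32 + 5²) = 6/(5 + 5) - 11*(32 + 25) = 6/10 - 11*57 = 6*(⅒) - 627 = ⅗ - 627 = -3132/5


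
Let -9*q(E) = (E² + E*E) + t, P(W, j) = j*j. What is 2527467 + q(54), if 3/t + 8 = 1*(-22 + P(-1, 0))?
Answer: 227413711/90 ≈ 2.5268e+6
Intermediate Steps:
P(W, j) = j²
t = -⅒ (t = 3/(-8 + 1*(-22 + 0²)) = 3/(-8 + 1*(-22 + 0)) = 3/(-8 + 1*(-22)) = 3/(-8 - 22) = 3/(-30) = 3*(-1/30) = -⅒ ≈ -0.10000)
q(E) = 1/90 - 2*E²/9 (q(E) = -((E² + E*E) - ⅒)/9 = -((E² + E²) - ⅒)/9 = -(2*E² - ⅒)/9 = -(-⅒ + 2*E²)/9 = 1/90 - 2*E²/9)
2527467 + q(54) = 2527467 + (1/90 - 2/9*54²) = 2527467 + (1/90 - 2/9*2916) = 2527467 + (1/90 - 648) = 2527467 - 58319/90 = 227413711/90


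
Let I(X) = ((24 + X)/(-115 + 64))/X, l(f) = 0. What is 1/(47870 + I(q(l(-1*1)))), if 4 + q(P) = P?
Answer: 51/2441375 ≈ 2.0890e-5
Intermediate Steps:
q(P) = -4 + P
I(X) = (-8/17 - X/51)/X (I(X) = ((24 + X)/(-51))/X = ((24 + X)*(-1/51))/X = (-8/17 - X/51)/X)
1/(47870 + I(q(l(-1*1)))) = 1/(47870 + (-24 - (-4 + 0))/(51*(-4 + 0))) = 1/(47870 + (1/51)*(-24 - 1*(-4))/(-4)) = 1/(47870 + (1/51)*(-¼)*(-24 + 4)) = 1/(47870 + (1/51)*(-¼)*(-20)) = 1/(47870 + 5/51) = 1/(2441375/51) = 51/2441375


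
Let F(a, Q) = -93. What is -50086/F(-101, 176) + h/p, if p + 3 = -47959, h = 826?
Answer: 1201073957/2230233 ≈ 538.54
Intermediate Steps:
p = -47962 (p = -3 - 47959 = -47962)
-50086/F(-101, 176) + h/p = -50086/(-93) + 826/(-47962) = -50086*(-1/93) + 826*(-1/47962) = 50086/93 - 413/23981 = 1201073957/2230233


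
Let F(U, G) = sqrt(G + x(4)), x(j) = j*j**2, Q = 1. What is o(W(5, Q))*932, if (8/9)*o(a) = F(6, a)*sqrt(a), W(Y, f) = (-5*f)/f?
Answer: 2097*I*sqrt(295)/2 ≈ 18009.0*I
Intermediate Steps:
x(j) = j**3
W(Y, f) = -5
F(U, G) = sqrt(64 + G) (F(U, G) = sqrt(G + 4**3) = sqrt(G + 64) = sqrt(64 + G))
o(a) = 9*sqrt(a)*sqrt(64 + a)/8 (o(a) = 9*(sqrt(64 + a)*sqrt(a))/8 = 9*(sqrt(a)*sqrt(64 + a))/8 = 9*sqrt(a)*sqrt(64 + a)/8)
o(W(5, Q))*932 = (9*sqrt(-5)*sqrt(64 - 5)/8)*932 = (9*(I*sqrt(5))*sqrt(59)/8)*932 = (9*I*sqrt(295)/8)*932 = 2097*I*sqrt(295)/2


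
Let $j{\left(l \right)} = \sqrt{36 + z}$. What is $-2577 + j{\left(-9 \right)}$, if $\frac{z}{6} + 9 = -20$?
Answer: $-2577 + i \sqrt{138} \approx -2577.0 + 11.747 i$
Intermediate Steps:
$z = -174$ ($z = -54 + 6 \left(-20\right) = -54 - 120 = -174$)
$j{\left(l \right)} = i \sqrt{138}$ ($j{\left(l \right)} = \sqrt{36 - 174} = \sqrt{-138} = i \sqrt{138}$)
$-2577 + j{\left(-9 \right)} = -2577 + i \sqrt{138}$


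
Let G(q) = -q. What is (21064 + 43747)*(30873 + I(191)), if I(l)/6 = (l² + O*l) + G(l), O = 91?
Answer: 22871737089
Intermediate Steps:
I(l) = 6*l² + 540*l (I(l) = 6*((l² + 91*l) - l) = 6*(l² + 90*l) = 6*l² + 540*l)
(21064 + 43747)*(30873 + I(191)) = (21064 + 43747)*(30873 + 6*191*(90 + 191)) = 64811*(30873 + 6*191*281) = 64811*(30873 + 322026) = 64811*352899 = 22871737089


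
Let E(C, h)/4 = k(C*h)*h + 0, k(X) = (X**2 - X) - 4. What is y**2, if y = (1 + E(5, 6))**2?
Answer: 186638018663250625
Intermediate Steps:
k(X) = -4 + X**2 - X
E(C, h) = 4*h*(-4 + C**2*h**2 - C*h) (E(C, h) = 4*((-4 + (C*h)**2 - C*h)*h + 0) = 4*((-4 + C**2*h**2 - C*h)*h + 0) = 4*(h*(-4 + C**2*h**2 - C*h) + 0) = 4*(h*(-4 + C**2*h**2 - C*h)) = 4*h*(-4 + C**2*h**2 - C*h))
y = 432016225 (y = (1 + 4*6*(-4 + 5**2*6**2 - 1*5*6))**2 = (1 + 4*6*(-4 + 25*36 - 30))**2 = (1 + 4*6*(-4 + 900 - 30))**2 = (1 + 4*6*866)**2 = (1 + 20784)**2 = 20785**2 = 432016225)
y**2 = 432016225**2 = 186638018663250625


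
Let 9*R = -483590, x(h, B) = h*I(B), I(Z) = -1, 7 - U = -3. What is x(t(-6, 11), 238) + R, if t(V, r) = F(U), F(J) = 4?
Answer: -483626/9 ≈ -53736.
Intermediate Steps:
U = 10 (U = 7 - 1*(-3) = 7 + 3 = 10)
t(V, r) = 4
x(h, B) = -h (x(h, B) = h*(-1) = -h)
R = -483590/9 (R = (⅑)*(-483590) = -483590/9 ≈ -53732.)
x(t(-6, 11), 238) + R = -1*4 - 483590/9 = -4 - 483590/9 = -483626/9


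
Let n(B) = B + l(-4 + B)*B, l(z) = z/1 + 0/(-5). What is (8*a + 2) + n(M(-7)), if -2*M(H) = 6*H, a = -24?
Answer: 188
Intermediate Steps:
l(z) = z (l(z) = z*1 + 0*(-⅕) = z + 0 = z)
M(H) = -3*H
n(B) = B + B*(-4 + B) (n(B) = B + (-4 + B)*B = B + B*(-4 + B))
(8*a + 2) + n(M(-7)) = (8*(-24) + 2) + (-3*(-7))*(-3 - 3*(-7)) = (-192 + 2) + 21*(-3 + 21) = -190 + 21*18 = -190 + 378 = 188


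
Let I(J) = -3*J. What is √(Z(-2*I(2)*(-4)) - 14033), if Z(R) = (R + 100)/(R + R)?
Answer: I*√2020830/12 ≈ 118.46*I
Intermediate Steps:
Z(R) = (100 + R)/(2*R) (Z(R) = (100 + R)/((2*R)) = (100 + R)*(1/(2*R)) = (100 + R)/(2*R))
√(Z(-2*I(2)*(-4)) - 14033) = √((100 - (-6)*2*(-4))/(2*((-(-6)*2*(-4)))) - 14033) = √((100 - 2*(-6)*(-4))/(2*((-2*(-6)*(-4)))) - 14033) = √((100 + 12*(-4))/(2*((12*(-4)))) - 14033) = √((½)*(100 - 48)/(-48) - 14033) = √((½)*(-1/48)*52 - 14033) = √(-13/24 - 14033) = √(-336805/24) = I*√2020830/12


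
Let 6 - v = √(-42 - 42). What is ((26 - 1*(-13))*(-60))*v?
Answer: -14040 + 4680*I*√21 ≈ -14040.0 + 21446.0*I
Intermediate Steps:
v = 6 - 2*I*√21 (v = 6 - √(-42 - 42) = 6 - √(-84) = 6 - 2*I*√21 ≈ 6.0 - 9.1651*I)
((26 - 1*(-13))*(-60))*v = ((26 - 1*(-13))*(-60))*(6 - 2*I*√21) = ((26 + 13)*(-60))*(6 - 2*I*√21) = (39*(-60))*(6 - 2*I*√21) = -2340*(6 - 2*I*√21) = -14040 + 4680*I*√21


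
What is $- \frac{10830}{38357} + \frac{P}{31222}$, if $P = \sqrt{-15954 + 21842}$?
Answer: $- \frac{10830}{38357} + \frac{8 \sqrt{23}}{15611} \approx -0.27989$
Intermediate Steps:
$P = 16 \sqrt{23}$ ($P = \sqrt{5888} = 16 \sqrt{23} \approx 76.733$)
$- \frac{10830}{38357} + \frac{P}{31222} = - \frac{10830}{38357} + \frac{16 \sqrt{23}}{31222} = \left(-10830\right) \frac{1}{38357} + 16 \sqrt{23} \cdot \frac{1}{31222} = - \frac{10830}{38357} + \frac{8 \sqrt{23}}{15611}$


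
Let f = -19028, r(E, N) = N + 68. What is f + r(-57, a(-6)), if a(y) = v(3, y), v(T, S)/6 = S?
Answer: -18996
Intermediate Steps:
v(T, S) = 6*S
a(y) = 6*y
r(E, N) = 68 + N
f + r(-57, a(-6)) = -19028 + (68 + 6*(-6)) = -19028 + (68 - 36) = -19028 + 32 = -18996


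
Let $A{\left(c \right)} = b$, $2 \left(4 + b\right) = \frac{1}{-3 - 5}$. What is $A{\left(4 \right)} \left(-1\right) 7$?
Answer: $\frac{455}{16} \approx 28.438$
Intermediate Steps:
$b = - \frac{65}{16}$ ($b = -4 + \frac{1}{2 \left(-3 - 5\right)} = -4 + \frac{1}{2 \left(-8\right)} = -4 + \frac{1}{2} \left(- \frac{1}{8}\right) = -4 - \frac{1}{16} = - \frac{65}{16} \approx -4.0625$)
$A{\left(c \right)} = - \frac{65}{16}$
$A{\left(4 \right)} \left(-1\right) 7 = \left(- \frac{65}{16}\right) \left(-1\right) 7 = \frac{65}{16} \cdot 7 = \frac{455}{16}$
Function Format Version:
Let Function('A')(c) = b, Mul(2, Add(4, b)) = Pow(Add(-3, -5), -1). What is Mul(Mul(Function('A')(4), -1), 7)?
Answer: Rational(455, 16) ≈ 28.438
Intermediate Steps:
b = Rational(-65, 16) (b = Add(-4, Mul(Rational(1, 2), Pow(Add(-3, -5), -1))) = Add(-4, Mul(Rational(1, 2), Pow(-8, -1))) = Add(-4, Mul(Rational(1, 2), Rational(-1, 8))) = Add(-4, Rational(-1, 16)) = Rational(-65, 16) ≈ -4.0625)
Function('A')(c) = Rational(-65, 16)
Mul(Mul(Function('A')(4), -1), 7) = Mul(Mul(Rational(-65, 16), -1), 7) = Mul(Rational(65, 16), 7) = Rational(455, 16)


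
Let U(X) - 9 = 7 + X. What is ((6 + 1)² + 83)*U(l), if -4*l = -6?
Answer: 2310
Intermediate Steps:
l = 3/2 (l = -¼*(-6) = 3/2 ≈ 1.5000)
U(X) = 16 + X (U(X) = 9 + (7 + X) = 16 + X)
((6 + 1)² + 83)*U(l) = ((6 + 1)² + 83)*(16 + 3/2) = (7² + 83)*(35/2) = (49 + 83)*(35/2) = 132*(35/2) = 2310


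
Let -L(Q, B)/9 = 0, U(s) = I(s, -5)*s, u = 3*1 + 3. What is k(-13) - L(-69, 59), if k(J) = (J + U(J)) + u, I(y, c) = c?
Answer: 58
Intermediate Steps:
u = 6 (u = 3 + 3 = 6)
U(s) = -5*s
L(Q, B) = 0 (L(Q, B) = -9*0 = 0)
k(J) = 6 - 4*J (k(J) = (J - 5*J) + 6 = -4*J + 6 = 6 - 4*J)
k(-13) - L(-69, 59) = (6 - 4*(-13)) - 1*0 = (6 + 52) + 0 = 58 + 0 = 58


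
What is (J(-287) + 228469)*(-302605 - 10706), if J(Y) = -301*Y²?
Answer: 7696359390600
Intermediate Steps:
(J(-287) + 228469)*(-302605 - 10706) = (-301*(-287)² + 228469)*(-302605 - 10706) = (-301*82369 + 228469)*(-313311) = (-24793069 + 228469)*(-313311) = -24564600*(-313311) = 7696359390600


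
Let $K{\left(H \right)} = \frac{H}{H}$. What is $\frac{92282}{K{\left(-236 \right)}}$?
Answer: $92282$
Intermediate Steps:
$K{\left(H \right)} = 1$
$\frac{92282}{K{\left(-236 \right)}} = \frac{92282}{1} = 92282 \cdot 1 = 92282$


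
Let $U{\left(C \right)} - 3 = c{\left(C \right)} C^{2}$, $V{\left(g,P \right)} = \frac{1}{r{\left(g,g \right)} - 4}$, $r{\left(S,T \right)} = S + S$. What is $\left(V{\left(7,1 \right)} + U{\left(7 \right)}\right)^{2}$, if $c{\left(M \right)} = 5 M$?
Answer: $\frac{295186761}{100} \approx 2.9519 \cdot 10^{6}$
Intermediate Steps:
$r{\left(S,T \right)} = 2 S$
$V{\left(g,P \right)} = \frac{1}{-4 + 2 g}$ ($V{\left(g,P \right)} = \frac{1}{2 g - 4} = \frac{1}{-4 + 2 g}$)
$U{\left(C \right)} = 3 + 5 C^{3}$ ($U{\left(C \right)} = 3 + 5 C C^{2} = 3 + 5 C^{3}$)
$\left(V{\left(7,1 \right)} + U{\left(7 \right)}\right)^{2} = \left(\frac{1}{2 \left(-2 + 7\right)} + \left(3 + 5 \cdot 7^{3}\right)\right)^{2} = \left(\frac{1}{2 \cdot 5} + \left(3 + 5 \cdot 343\right)\right)^{2} = \left(\frac{1}{2} \cdot \frac{1}{5} + \left(3 + 1715\right)\right)^{2} = \left(\frac{1}{10} + 1718\right)^{2} = \left(\frac{17181}{10}\right)^{2} = \frac{295186761}{100}$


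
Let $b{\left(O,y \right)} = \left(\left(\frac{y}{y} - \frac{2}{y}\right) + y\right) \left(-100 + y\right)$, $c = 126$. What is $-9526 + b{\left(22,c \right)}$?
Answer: $- \frac{392138}{63} \approx -6224.4$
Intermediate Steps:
$b{\left(O,y \right)} = \left(-100 + y\right) \left(1 + y - \frac{2}{y}\right)$ ($b{\left(O,y \right)} = \left(\left(1 - \frac{2}{y}\right) + y\right) \left(-100 + y\right) = \left(1 + y - \frac{2}{y}\right) \left(-100 + y\right) = \left(-100 + y\right) \left(1 + y - \frac{2}{y}\right)$)
$-9526 + b{\left(22,c \right)} = -9526 + \left(-102 + 126^{2} - 12474 + \frac{200}{126}\right) = -9526 + \left(-102 + 15876 - 12474 + 200 \cdot \frac{1}{126}\right) = -9526 + \left(-102 + 15876 - 12474 + \frac{100}{63}\right) = -9526 + \frac{208000}{63} = - \frac{392138}{63}$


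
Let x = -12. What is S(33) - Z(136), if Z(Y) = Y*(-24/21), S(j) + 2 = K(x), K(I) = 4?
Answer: 1102/7 ≈ 157.43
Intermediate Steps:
S(j) = 2 (S(j) = -2 + 4 = 2)
Z(Y) = -8*Y/7 (Z(Y) = Y*(-24*1/21) = Y*(-8/7) = -8*Y/7)
S(33) - Z(136) = 2 - (-8)*136/7 = 2 - 1*(-1088/7) = 2 + 1088/7 = 1102/7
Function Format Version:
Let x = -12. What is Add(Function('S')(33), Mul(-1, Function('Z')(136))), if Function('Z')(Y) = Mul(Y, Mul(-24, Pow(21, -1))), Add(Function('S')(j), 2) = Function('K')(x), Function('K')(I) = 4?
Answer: Rational(1102, 7) ≈ 157.43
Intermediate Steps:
Function('S')(j) = 2 (Function('S')(j) = Add(-2, 4) = 2)
Function('Z')(Y) = Mul(Rational(-8, 7), Y) (Function('Z')(Y) = Mul(Y, Mul(-24, Rational(1, 21))) = Mul(Y, Rational(-8, 7)) = Mul(Rational(-8, 7), Y))
Add(Function('S')(33), Mul(-1, Function('Z')(136))) = Add(2, Mul(-1, Mul(Rational(-8, 7), 136))) = Add(2, Mul(-1, Rational(-1088, 7))) = Add(2, Rational(1088, 7)) = Rational(1102, 7)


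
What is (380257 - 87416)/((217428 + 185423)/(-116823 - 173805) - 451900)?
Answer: -85107794148/131335196051 ≈ -0.64802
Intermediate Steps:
(380257 - 87416)/((217428 + 185423)/(-116823 - 173805) - 451900) = 292841/(402851/(-290628) - 451900) = 292841/(402851*(-1/290628) - 451900) = 292841/(-402851/290628 - 451900) = 292841/(-131335196051/290628) = 292841*(-290628/131335196051) = -85107794148/131335196051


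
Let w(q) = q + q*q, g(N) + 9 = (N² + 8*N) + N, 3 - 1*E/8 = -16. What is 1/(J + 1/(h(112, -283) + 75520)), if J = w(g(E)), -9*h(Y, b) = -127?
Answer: 679807/406839222433433 ≈ 1.6709e-9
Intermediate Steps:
h(Y, b) = 127/9 (h(Y, b) = -⅑*(-127) = 127/9)
E = 152 (E = 24 - 8*(-16) = 24 + 128 = 152)
g(N) = -9 + N² + 9*N (g(N) = -9 + ((N² + 8*N) + N) = -9 + (N² + 9*N) = -9 + N² + 9*N)
w(q) = q + q²
J = 598462832 (J = (-9 + 152² + 9*152)*(1 + (-9 + 152² + 9*152)) = (-9 + 23104 + 1368)*(1 + (-9 + 23104 + 1368)) = 24463*(1 + 24463) = 24463*24464 = 598462832)
1/(J + 1/(h(112, -283) + 75520)) = 1/(598462832 + 1/(127/9 + 75520)) = 1/(598462832 + 1/(679807/9)) = 1/(598462832 + 9/679807) = 1/(406839222433433/679807) = 679807/406839222433433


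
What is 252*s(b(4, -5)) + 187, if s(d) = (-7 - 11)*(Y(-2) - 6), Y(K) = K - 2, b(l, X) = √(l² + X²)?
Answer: 45547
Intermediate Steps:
b(l, X) = √(X² + l²)
Y(K) = -2 + K
s(d) = 180 (s(d) = (-7 - 11)*((-2 - 2) - 6) = -18*(-4 - 6) = -18*(-10) = 180)
252*s(b(4, -5)) + 187 = 252*180 + 187 = 45360 + 187 = 45547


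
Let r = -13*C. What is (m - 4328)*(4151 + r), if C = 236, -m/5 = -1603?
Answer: 3993021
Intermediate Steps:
m = 8015 (m = -5*(-1603) = 8015)
r = -3068 (r = -13*236 = -3068)
(m - 4328)*(4151 + r) = (8015 - 4328)*(4151 - 3068) = 3687*1083 = 3993021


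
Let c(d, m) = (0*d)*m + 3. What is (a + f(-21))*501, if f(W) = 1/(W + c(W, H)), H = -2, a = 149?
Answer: 447727/6 ≈ 74621.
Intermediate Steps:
c(d, m) = 3 (c(d, m) = 0*m + 3 = 0 + 3 = 3)
f(W) = 1/(3 + W) (f(W) = 1/(W + 3) = 1/(3 + W))
(a + f(-21))*501 = (149 + 1/(3 - 21))*501 = (149 + 1/(-18))*501 = (149 - 1/18)*501 = (2681/18)*501 = 447727/6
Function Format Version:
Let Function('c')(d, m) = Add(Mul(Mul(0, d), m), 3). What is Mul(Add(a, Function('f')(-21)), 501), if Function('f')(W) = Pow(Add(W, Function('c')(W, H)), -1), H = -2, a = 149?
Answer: Rational(447727, 6) ≈ 74621.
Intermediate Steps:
Function('c')(d, m) = 3 (Function('c')(d, m) = Add(Mul(0, m), 3) = Add(0, 3) = 3)
Function('f')(W) = Pow(Add(3, W), -1) (Function('f')(W) = Pow(Add(W, 3), -1) = Pow(Add(3, W), -1))
Mul(Add(a, Function('f')(-21)), 501) = Mul(Add(149, Pow(Add(3, -21), -1)), 501) = Mul(Add(149, Pow(-18, -1)), 501) = Mul(Add(149, Rational(-1, 18)), 501) = Mul(Rational(2681, 18), 501) = Rational(447727, 6)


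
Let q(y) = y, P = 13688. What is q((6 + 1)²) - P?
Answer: -13639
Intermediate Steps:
q((6 + 1)²) - P = (6 + 1)² - 1*13688 = 7² - 13688 = 49 - 13688 = -13639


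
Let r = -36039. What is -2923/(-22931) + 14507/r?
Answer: -227318020/826410309 ≈ -0.27507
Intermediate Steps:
-2923/(-22931) + 14507/r = -2923/(-22931) + 14507/(-36039) = -2923*(-1/22931) + 14507*(-1/36039) = 2923/22931 - 14507/36039 = -227318020/826410309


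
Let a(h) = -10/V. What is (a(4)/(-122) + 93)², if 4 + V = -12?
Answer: 8237922169/952576 ≈ 8648.0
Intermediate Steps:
V = -16 (V = -4 - 12 = -16)
a(h) = 5/8 (a(h) = -10/(-16) = -10*(-1/16) = 5/8)
(a(4)/(-122) + 93)² = ((5/8)/(-122) + 93)² = ((5/8)*(-1/122) + 93)² = (-5/976 + 93)² = (90763/976)² = 8237922169/952576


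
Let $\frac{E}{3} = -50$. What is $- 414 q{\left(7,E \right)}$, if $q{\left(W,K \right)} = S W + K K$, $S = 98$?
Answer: $-9599004$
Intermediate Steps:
$E = -150$ ($E = 3 \left(-50\right) = -150$)
$q{\left(W,K \right)} = K^{2} + 98 W$ ($q{\left(W,K \right)} = 98 W + K K = 98 W + K^{2} = K^{2} + 98 W$)
$- 414 q{\left(7,E \right)} = - 414 \left(\left(-150\right)^{2} + 98 \cdot 7\right) = - 414 \left(22500 + 686\right) = \left(-414\right) 23186 = -9599004$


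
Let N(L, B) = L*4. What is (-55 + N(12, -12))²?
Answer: 49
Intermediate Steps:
N(L, B) = 4*L
(-55 + N(12, -12))² = (-55 + 4*12)² = (-55 + 48)² = (-7)² = 49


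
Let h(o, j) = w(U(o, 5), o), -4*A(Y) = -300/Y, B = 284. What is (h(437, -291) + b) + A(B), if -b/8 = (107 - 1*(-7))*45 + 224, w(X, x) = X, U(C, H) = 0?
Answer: -12164213/284 ≈ -42832.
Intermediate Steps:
A(Y) = 75/Y (A(Y) = -(-75)/Y = 75/Y)
h(o, j) = 0
b = -42832 (b = -8*((107 - 1*(-7))*45 + 224) = -8*((107 + 7)*45 + 224) = -8*(114*45 + 224) = -8*(5130 + 224) = -8*5354 = -42832)
(h(437, -291) + b) + A(B) = (0 - 42832) + 75/284 = -42832 + 75*(1/284) = -42832 + 75/284 = -12164213/284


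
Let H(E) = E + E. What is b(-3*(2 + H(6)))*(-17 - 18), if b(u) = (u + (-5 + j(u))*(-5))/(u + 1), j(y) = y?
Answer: 6755/41 ≈ 164.76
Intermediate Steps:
H(E) = 2*E
b(u) = (25 - 4*u)/(1 + u) (b(u) = (u + (-5 + u)*(-5))/(u + 1) = (u + (25 - 5*u))/(1 + u) = (25 - 4*u)/(1 + u))
b(-3*(2 + H(6)))*(-17 - 18) = ((25 - (-12)*(2 + 2*6))/(1 - 3*(2 + 2*6)))*(-17 - 18) = ((25 - (-12)*(2 + 12))/(1 - 3*(2 + 12)))*(-35) = ((25 - (-12)*14)/(1 - 3*14))*(-35) = ((25 - 4*(-42))/(1 - 42))*(-35) = ((25 + 168)/(-41))*(-35) = -1/41*193*(-35) = -193/41*(-35) = 6755/41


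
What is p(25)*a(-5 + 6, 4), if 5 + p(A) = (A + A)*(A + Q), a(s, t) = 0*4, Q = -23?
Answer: 0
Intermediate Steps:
a(s, t) = 0
p(A) = -5 + 2*A*(-23 + A) (p(A) = -5 + (A + A)*(A - 23) = -5 + (2*A)*(-23 + A) = -5 + 2*A*(-23 + A))
p(25)*a(-5 + 6, 4) = (-5 - 46*25 + 2*25**2)*0 = (-5 - 1150 + 2*625)*0 = (-5 - 1150 + 1250)*0 = 95*0 = 0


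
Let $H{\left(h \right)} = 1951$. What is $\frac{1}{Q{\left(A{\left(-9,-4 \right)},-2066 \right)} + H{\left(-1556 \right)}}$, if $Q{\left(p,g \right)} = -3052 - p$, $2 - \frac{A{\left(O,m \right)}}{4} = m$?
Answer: $- \frac{1}{1125} \approx -0.00088889$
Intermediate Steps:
$A{\left(O,m \right)} = 8 - 4 m$
$\frac{1}{Q{\left(A{\left(-9,-4 \right)},-2066 \right)} + H{\left(-1556 \right)}} = \frac{1}{\left(-3052 - \left(8 - -16\right)\right) + 1951} = \frac{1}{\left(-3052 - \left(8 + 16\right)\right) + 1951} = \frac{1}{\left(-3052 - 24\right) + 1951} = \frac{1}{-3076 + 1951} = \frac{1}{-1125} = - \frac{1}{1125}$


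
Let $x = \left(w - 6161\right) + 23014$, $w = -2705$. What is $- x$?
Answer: $-14148$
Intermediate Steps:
$x = 14148$ ($x = \left(-2705 - 6161\right) + 23014 = -8866 + 23014 = 14148$)
$- x = \left(-1\right) 14148 = -14148$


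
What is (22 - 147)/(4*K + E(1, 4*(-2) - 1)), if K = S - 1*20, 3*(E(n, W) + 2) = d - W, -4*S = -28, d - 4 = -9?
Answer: 375/158 ≈ 2.3734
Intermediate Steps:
d = -5 (d = 4 - 9 = -5)
S = 7 (S = -1/4*(-28) = 7)
E(n, W) = -11/3 - W/3 (E(n, W) = -2 + (-5 - W)/3 = -2 + (-5/3 - W/3) = -11/3 - W/3)
K = -13 (K = 7 - 1*20 = 7 - 20 = -13)
(22 - 147)/(4*K + E(1, 4*(-2) - 1)) = (22 - 147)/(4*(-13) + (-11/3 - (4*(-2) - 1)/3)) = -125/(-52 + (-11/3 - (-8 - 1)/3)) = -125/(-52 + (-11/3 - 1/3*(-9))) = -125/(-52 + (-11/3 + 3)) = -125/(-52 - 2/3) = -125/(-158/3) = -125*(-3/158) = 375/158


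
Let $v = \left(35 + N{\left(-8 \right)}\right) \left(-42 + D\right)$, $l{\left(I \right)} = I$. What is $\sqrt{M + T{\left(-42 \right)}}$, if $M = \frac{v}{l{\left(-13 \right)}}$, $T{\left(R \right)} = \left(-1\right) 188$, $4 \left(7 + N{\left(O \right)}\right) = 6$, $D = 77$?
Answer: $\frac{i \sqrt{180778}}{26} \approx 16.353 i$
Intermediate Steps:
$N{\left(O \right)} = - \frac{11}{2}$ ($N{\left(O \right)} = -7 + \frac{1}{4} \cdot 6 = -7 + \frac{3}{2} = - \frac{11}{2}$)
$T{\left(R \right)} = -188$
$v = \frac{2065}{2}$ ($v = \left(35 - \frac{11}{2}\right) \left(-42 + 77\right) = \frac{59}{2} \cdot 35 = \frac{2065}{2} \approx 1032.5$)
$M = - \frac{2065}{26}$ ($M = \frac{2065}{2 \left(-13\right)} = \frac{2065}{2} \left(- \frac{1}{13}\right) = - \frac{2065}{26} \approx -79.423$)
$\sqrt{M + T{\left(-42 \right)}} = \sqrt{- \frac{2065}{26} - 188} = \sqrt{- \frac{6953}{26}} = \frac{i \sqrt{180778}}{26}$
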